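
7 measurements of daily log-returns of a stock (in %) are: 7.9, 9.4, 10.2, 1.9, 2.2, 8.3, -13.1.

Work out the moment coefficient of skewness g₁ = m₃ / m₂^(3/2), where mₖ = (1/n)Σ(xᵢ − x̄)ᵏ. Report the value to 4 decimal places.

x̄ = (7.9 + 9.4 + 10.2 + 1.9 + 2.2 + 8.3 - 13.1) / 7 = 3.8286
deviations (xᵢ − x̄): 4.0714, 5.5714, 6.3714, -1.9286, -1.6286, 4.4714, -16.9286
Σ(xᵢ − x̄)² = 401.1543 ⇒ m₂ = 401.1543/7 = 57.30776
Σ(xᵢ − x̄)³ = -4274.3428 ⇒ m₃ = -4274.3428/7 = -610.62040
m₂^(3/2) = 57.30776^(1.5) = 433.83051
g₁ = m₃ / m₂^(3/2) = -610.62040 / 433.83051 ≈ -1.4075

-1.4075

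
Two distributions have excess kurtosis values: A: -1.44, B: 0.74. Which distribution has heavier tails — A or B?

Higher excess kurtosis ⇒ heavier tails relative to the normal distribution.
-1.44 vs 0.74: the larger is 0.74, so B has heavier tails. (B is leptokurtic — heavier-than-normal tails; the other is platykurtic.)

B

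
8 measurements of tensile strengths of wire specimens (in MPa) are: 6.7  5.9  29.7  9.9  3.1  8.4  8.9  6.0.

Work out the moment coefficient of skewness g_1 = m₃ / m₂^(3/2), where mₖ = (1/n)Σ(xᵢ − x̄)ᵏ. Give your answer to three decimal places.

x̄ = (6.7 + 5.9 + 29.7 + 9.9 + 3.1 + 8.4 + 8.9 + 6.0) / 8 = 9.8250
deviations (xᵢ − x̄): -3.1250, -3.9250, 19.8750, 0.0750, -6.7250, -1.4250, -0.9250, -3.8250
Σ(xᵢ − x̄)² = 482.9350 ⇒ m₂ = 482.9350/8 = 60.36687
Σ(xᵢ − x̄)³ = 7396.1618 ⇒ m₃ = 7396.1618/8 = 924.52022
m₂^(3/2) = 60.36687^(1.5) = 469.02721
g_1 = m₃ / m₂^(3/2) = 924.52022 / 469.02721 ≈ 1.971

1.971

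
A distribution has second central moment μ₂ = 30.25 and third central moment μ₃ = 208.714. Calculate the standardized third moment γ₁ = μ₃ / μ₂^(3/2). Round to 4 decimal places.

σ = √μ₂ = √30.25 = 5.50000
σ³ = μ₂^(3/2) = 166.37500
γ₁ = μ₃/σ³ = 208.714 / 166.37500 ≈ 1.2545

1.2545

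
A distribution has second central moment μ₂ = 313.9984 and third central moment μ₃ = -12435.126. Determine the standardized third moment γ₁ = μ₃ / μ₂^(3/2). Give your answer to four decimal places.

σ = √μ₂ = √313.9984 = 17.72000
σ³ = μ₂^(3/2) = 5564.05165
γ₁ = μ₃/σ³ = -12435.126 / 5564.05165 ≈ -2.2349

-2.2349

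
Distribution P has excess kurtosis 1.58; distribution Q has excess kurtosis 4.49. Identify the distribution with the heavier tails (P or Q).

Q

Higher excess kurtosis ⇒ heavier tails relative to the normal distribution.
1.58 vs 4.49: the larger is 4.49, so Q has heavier tails.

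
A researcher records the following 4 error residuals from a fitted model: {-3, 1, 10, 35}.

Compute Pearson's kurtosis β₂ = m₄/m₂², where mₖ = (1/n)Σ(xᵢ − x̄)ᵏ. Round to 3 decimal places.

x̄ = 10.7500
Σ(xᵢ − x̄)² = 872.7500 ⇒ m₂ = 218.18750
Σ(xᵢ − x̄)⁴ = 390599.3281 ⇒ m₄ = 97649.83203
m₂² = 47605.78516
β₂ = m₄/m₂² = 97649.83203 / 47605.78516 ≈ 2.051

2.051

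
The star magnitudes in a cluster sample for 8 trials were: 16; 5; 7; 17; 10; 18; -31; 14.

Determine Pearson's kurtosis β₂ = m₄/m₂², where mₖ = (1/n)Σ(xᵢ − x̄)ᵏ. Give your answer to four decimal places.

5.1855

x̄ = 7.0000
Σ(xᵢ − x̄)² = 1808.0000 ⇒ m₂ = 226.00000
Σ(xᵢ − x̄)⁴ = 2118836.0000 ⇒ m₄ = 264854.50000
m₂² = 51076.00000
β₂ = m₄/m₂² = 264854.50000 / 51076.00000 ≈ 5.1855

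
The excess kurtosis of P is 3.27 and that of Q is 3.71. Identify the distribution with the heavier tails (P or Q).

Higher excess kurtosis ⇒ heavier tails relative to the normal distribution.
3.27 vs 3.71: the larger is 3.71, so Q has heavier tails.

Q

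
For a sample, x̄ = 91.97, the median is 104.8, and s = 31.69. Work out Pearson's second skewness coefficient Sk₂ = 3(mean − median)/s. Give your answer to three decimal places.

-1.215

Sk₂ = 3(91.97 − 104.8) / 31.69 = 3 × -12.8300 / 31.69
    = -38.4900 / 31.69 ≈ -1.215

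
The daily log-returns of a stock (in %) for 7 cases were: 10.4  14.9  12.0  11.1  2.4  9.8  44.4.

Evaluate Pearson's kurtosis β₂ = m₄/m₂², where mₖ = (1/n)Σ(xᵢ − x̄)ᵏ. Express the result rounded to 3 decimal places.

x̄ = 15.0000
Σ(xᵢ − x̄)² = 1095.5400 ⇒ m₂ = 156.50571
Σ(xᵢ − x̄)⁴ = 773814.1986 ⇒ m₄ = 110544.88551
m₂² = 24494.03860
β₂ = m₄/m₂² = 110544.88551 / 24494.03860 ≈ 4.513

4.513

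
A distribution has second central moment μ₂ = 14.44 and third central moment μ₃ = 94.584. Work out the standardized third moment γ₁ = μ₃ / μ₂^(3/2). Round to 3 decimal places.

σ = √μ₂ = √14.44 = 3.80000
σ³ = μ₂^(3/2) = 54.87200
γ₁ = μ₃/σ³ = 94.584 / 54.87200 ≈ 1.724

1.724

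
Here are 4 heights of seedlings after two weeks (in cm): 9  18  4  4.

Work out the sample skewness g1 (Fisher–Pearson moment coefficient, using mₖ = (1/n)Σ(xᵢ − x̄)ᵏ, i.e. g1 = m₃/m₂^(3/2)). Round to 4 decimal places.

x̄ = (9 + 18 + 4 + 4) / 4 = 8.7500
deviations (xᵢ − x̄): 0.2500, 9.2500, -4.7500, -4.7500
Σ(xᵢ − x̄)² = 130.7500 ⇒ m₂ = 130.7500/4 = 32.68750
Σ(xᵢ − x̄)³ = 577.1250 ⇒ m₃ = 577.1250/4 = 144.28125
m₂^(3/2) = 32.68750^(1.5) = 186.88419
g1 = m₃ / m₂^(3/2) = 144.28125 / 186.88419 ≈ 0.7720

0.7720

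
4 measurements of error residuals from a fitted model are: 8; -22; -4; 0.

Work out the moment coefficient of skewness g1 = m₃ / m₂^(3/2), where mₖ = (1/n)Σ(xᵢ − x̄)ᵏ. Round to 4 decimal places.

-0.6246

x̄ = (8 - 22 - 4 + 0) / 4 = -4.5000
deviations (xᵢ − x̄): 12.5000, -17.5000, 0.5000, 4.5000
Σ(xᵢ − x̄)² = 483.0000 ⇒ m₂ = 483.0000/4 = 120.75000
Σ(xᵢ − x̄)³ = -3315.0000 ⇒ m₃ = -3315.0000/4 = -828.75000
m₂^(3/2) = 120.75000^(1.5) = 1326.87713
g1 = m₃ / m₂^(3/2) = -828.75000 / 1326.87713 ≈ -0.6246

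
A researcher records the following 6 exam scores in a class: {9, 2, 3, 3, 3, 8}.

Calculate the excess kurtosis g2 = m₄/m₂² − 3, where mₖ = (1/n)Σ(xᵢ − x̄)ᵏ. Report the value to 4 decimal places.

-1.3949

x̄ = 4.6667
Σ(xᵢ − x̄)² = 45.3333 ⇒ m₂ = 7.55556
Σ(xᵢ − x̄)⁴ = 549.7778 ⇒ m₄ = 91.62963
m₂² = 57.08642
g2 = m₄/m₂² − 3 = 1.60510 − 3 ≈ -1.3949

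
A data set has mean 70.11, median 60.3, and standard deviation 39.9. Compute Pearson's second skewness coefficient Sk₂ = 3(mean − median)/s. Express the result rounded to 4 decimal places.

0.7376

Sk₂ = 3(70.11 − 60.3) / 39.9 = 3 × 9.8100 / 39.9
    = 29.4300 / 39.9 ≈ 0.7376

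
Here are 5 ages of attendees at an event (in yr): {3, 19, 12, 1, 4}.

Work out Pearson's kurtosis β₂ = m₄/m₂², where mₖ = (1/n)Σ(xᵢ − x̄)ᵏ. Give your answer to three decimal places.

1.839

x̄ = 7.8000
Σ(xᵢ − x̄)² = 226.8000 ⇒ m₂ = 45.36000
Σ(xᵢ − x̄)⁴ = 18923.8560 ⇒ m₄ = 3784.77120
m₂² = 2057.52960
β₂ = m₄/m₂² = 3784.77120 / 2057.52960 ≈ 1.839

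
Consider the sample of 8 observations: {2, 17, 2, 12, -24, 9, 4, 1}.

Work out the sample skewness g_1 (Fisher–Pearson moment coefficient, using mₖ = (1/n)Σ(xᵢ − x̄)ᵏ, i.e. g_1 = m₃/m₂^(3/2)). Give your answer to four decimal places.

x̄ = (2 + 17 + 2 + 12 - 24 + 9 + 4 + 1) / 8 = 2.8750
deviations (xᵢ − x̄): -0.8750, 14.1250, -0.8750, 9.1250, -26.8750, 6.1250, 1.1250, -1.8750
Σ(xᵢ − x̄)² = 1048.8750 ⇒ m₂ = 1048.8750/8 = 131.10938
Σ(xᵢ − x̄)³ = -15609.6563 ⇒ m₃ = -15609.6563/8 = -1951.20703
m₂^(3/2) = 131.10938^(1.5) = 1501.24170
g_1 = m₃ / m₂^(3/2) = -1951.20703 / 1501.24170 ≈ -1.2997

-1.2997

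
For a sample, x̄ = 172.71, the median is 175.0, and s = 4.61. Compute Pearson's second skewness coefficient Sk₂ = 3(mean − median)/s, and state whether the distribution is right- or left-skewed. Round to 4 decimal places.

Sk₂ = 3(172.71 − 175.0) / 4.61 = 3 × -2.2900 / 4.61
    = -6.8700 / 4.61 ≈ -1.4902
Sk₂ < 0 ⇒ mean < median ⇒ left-skewed (negative skew).

-1.4902, left-skewed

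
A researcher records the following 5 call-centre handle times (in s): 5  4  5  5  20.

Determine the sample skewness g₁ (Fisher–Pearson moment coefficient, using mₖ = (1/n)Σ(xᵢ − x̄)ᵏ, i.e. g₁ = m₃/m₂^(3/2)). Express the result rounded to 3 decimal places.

x̄ = (5 + 4 + 5 + 5 + 20) / 5 = 7.8000
deviations (xᵢ − x̄): -2.8000, -3.8000, -2.8000, -2.8000, 12.2000
Σ(xᵢ − x̄)² = 186.8000 ⇒ m₂ = 186.8000/5 = 37.36000
Σ(xᵢ − x̄)³ = 1695.1200 ⇒ m₃ = 1695.1200/5 = 339.02400
m₂^(3/2) = 37.36000^(1.5) = 228.35488
g₁ = m₃ / m₂^(3/2) = 339.02400 / 228.35488 ≈ 1.485

1.485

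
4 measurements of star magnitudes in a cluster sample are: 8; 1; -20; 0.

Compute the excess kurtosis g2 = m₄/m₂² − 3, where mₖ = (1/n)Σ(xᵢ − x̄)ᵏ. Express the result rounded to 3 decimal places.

-0.838

x̄ = -2.7500
Σ(xᵢ − x̄)² = 434.7500 ⇒ m₂ = 108.68750
Σ(xᵢ − x̄)⁴ = 102153.0781 ⇒ m₄ = 25538.26953
m₂² = 11812.97266
g2 = m₄/m₂² − 3 = 2.16188 − 3 ≈ -0.838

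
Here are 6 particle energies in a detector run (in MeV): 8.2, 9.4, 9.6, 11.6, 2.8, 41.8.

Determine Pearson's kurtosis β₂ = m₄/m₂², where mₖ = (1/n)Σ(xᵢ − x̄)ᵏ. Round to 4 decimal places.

3.9066

x̄ = 13.9000
Σ(xᵢ − x̄)² = 978.1400 ⇒ m₂ = 163.02333
Σ(xᵢ − x̄)⁴ = 622938.3590 ⇒ m₄ = 103823.05983
m₂² = 26576.60721
β₂ = m₄/m₂² = 103823.05983 / 26576.60721 ≈ 3.9066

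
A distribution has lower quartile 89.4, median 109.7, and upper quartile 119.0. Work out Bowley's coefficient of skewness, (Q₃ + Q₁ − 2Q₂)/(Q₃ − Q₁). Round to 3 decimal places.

-0.372

numerator: Q₃ + Q₁ − 2Q₂ = 119.0 + 89.4 − 2×109.7 = -11.0000
denominator: Q₃ − Q₁ = 119.0 − 89.4 = 29.6000
Bowley skewness = -11.0000 / 29.6000 ≈ -0.372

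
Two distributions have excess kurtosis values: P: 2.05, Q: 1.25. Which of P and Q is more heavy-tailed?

P

Higher excess kurtosis ⇒ heavier tails relative to the normal distribution.
2.05 vs 1.25: the larger is 2.05, so P has heavier tails.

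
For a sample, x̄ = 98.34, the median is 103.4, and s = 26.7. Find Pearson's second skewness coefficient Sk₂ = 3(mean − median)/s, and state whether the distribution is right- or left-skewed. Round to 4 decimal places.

Sk₂ = 3(98.34 − 103.4) / 26.7 = 3 × -5.0600 / 26.7
    = -15.1800 / 26.7 ≈ -0.5685
Sk₂ < 0 ⇒ mean < median ⇒ left-skewed (negative skew).

-0.5685, left-skewed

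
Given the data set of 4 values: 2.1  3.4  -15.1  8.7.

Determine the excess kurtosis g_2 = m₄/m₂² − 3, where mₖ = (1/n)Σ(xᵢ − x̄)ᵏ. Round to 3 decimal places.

-0.825

x̄ = -0.2250
Σ(xᵢ − x̄)² = 319.4675 ⇒ m₂ = 79.86687
Σ(xᵢ − x̄)⁴ = 55505.3922 ⇒ m₄ = 13876.34805
m₂² = 6378.71772
g_2 = m₄/m₂² − 3 = 2.17541 − 3 ≈ -0.825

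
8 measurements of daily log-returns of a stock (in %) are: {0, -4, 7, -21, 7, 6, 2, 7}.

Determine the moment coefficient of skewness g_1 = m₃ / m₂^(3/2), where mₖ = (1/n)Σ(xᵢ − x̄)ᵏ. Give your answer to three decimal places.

-1.571

x̄ = (0 - 4 + 7 - 21 + 7 + 6 + 2 + 7) / 8 = 0.5000
deviations (xᵢ − x̄): -0.5000, -4.5000, 6.5000, -21.5000, 6.5000, 5.5000, 1.5000, 6.5000
Σ(xᵢ − x̄)² = 642.0000 ⇒ m₂ = 642.0000/8 = 80.25000
Σ(xᵢ − x̄)³ = -9036.0000 ⇒ m₃ = -9036.0000/8 = -1129.50000
m₂^(3/2) = 80.25000^(1.5) = 718.89847
g_1 = m₃ / m₂^(3/2) = -1129.50000 / 718.89847 ≈ -1.571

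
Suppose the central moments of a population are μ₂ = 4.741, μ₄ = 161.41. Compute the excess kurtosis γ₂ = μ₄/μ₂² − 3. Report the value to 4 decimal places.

μ₂² = 4.741² = 22.47708
μ₄/μ₂² = 161.41 / 22.47708 = 7.18109
γ₂ = 7.18109 − 3 ≈ 4.1811

4.1811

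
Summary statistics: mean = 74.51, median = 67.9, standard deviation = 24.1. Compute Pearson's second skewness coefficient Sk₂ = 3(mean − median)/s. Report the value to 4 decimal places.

0.8228

Sk₂ = 3(74.51 − 67.9) / 24.1 = 3 × 6.6100 / 24.1
    = 19.8300 / 24.1 ≈ 0.8228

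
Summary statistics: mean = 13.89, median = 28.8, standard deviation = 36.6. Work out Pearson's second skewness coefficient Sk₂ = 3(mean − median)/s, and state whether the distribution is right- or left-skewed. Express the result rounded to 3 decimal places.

Sk₂ = 3(13.89 − 28.8) / 36.6 = 3 × -14.9100 / 36.6
    = -44.7300 / 36.6 ≈ -1.222
Sk₂ < 0 ⇒ mean < median ⇒ left-skewed (negative skew).

-1.222, left-skewed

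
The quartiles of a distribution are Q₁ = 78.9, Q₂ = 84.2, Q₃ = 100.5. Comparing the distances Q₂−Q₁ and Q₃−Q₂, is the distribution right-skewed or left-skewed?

right-skewed

Q₂ − Q₁ = 5.3;  Q₃ − Q₂ = 16.3
Q₃ − Q₂ > Q₂ − Q₁ ⇒ the upper half is more spread out ⇒ right-skewed.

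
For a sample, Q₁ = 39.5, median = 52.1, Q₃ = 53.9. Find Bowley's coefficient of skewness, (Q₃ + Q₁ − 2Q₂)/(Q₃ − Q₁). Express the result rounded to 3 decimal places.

-0.750

numerator: Q₃ + Q₁ − 2Q₂ = 53.9 + 39.5 − 2×52.1 = -10.8000
denominator: Q₃ − Q₁ = 53.9 − 39.5 = 14.4000
Bowley skewness = -10.8000 / 14.4000 ≈ -0.750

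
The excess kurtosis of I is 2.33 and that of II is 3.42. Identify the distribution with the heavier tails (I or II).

Higher excess kurtosis ⇒ heavier tails relative to the normal distribution.
2.33 vs 3.42: the larger is 3.42, so II has heavier tails.

II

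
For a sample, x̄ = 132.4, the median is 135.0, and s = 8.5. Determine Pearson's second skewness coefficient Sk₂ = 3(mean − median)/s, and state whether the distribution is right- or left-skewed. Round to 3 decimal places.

-0.918, left-skewed

Sk₂ = 3(132.4 − 135.0) / 8.5 = 3 × -2.6000 / 8.5
    = -7.8000 / 8.5 ≈ -0.918
Sk₂ < 0 ⇒ mean < median ⇒ left-skewed (negative skew).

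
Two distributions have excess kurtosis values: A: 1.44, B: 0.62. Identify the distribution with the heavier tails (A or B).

A

Higher excess kurtosis ⇒ heavier tails relative to the normal distribution.
1.44 vs 0.62: the larger is 1.44, so A has heavier tails.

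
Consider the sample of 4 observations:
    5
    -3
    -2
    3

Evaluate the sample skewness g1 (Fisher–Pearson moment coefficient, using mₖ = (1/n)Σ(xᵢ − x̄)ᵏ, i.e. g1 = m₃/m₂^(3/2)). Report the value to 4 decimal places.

0.0977

x̄ = (5 - 3 - 2 + 3) / 4 = 0.7500
deviations (xᵢ − x̄): 4.2500, -3.7500, -2.7500, 2.2500
Σ(xᵢ − x̄)² = 44.7500 ⇒ m₂ = 44.7500/4 = 11.18750
Σ(xᵢ − x̄)³ = 14.6250 ⇒ m₃ = 14.6250/4 = 3.65625
m₂^(3/2) = 11.18750^(1.5) = 37.41964
g1 = m₃ / m₂^(3/2) = 3.65625 / 37.41964 ≈ 0.0977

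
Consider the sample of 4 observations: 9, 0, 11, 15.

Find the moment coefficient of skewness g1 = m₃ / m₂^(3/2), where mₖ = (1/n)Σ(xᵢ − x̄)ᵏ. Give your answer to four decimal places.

x̄ = (9 + 0 + 11 + 15) / 4 = 8.7500
deviations (xᵢ − x̄): 0.2500, -8.7500, 2.2500, 6.2500
Σ(xᵢ − x̄)² = 120.7500 ⇒ m₂ = 120.7500/4 = 30.18750
Σ(xᵢ − x̄)³ = -414.3750 ⇒ m₃ = -414.3750/4 = -103.59375
m₂^(3/2) = 30.18750^(1.5) = 165.85964
g1 = m₃ / m₂^(3/2) = -103.59375 / 165.85964 ≈ -0.6246

-0.6246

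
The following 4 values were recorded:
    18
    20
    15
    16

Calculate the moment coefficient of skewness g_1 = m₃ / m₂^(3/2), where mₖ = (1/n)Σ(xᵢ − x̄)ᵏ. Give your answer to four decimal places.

0.2780

x̄ = (18 + 20 + 15 + 16) / 4 = 17.2500
deviations (xᵢ − x̄): 0.7500, 2.7500, -2.2500, -1.2500
Σ(xᵢ − x̄)² = 14.7500 ⇒ m₂ = 14.7500/4 = 3.68750
Σ(xᵢ − x̄)³ = 7.8750 ⇒ m₃ = 7.8750/4 = 1.96875
m₂^(3/2) = 3.68750^(1.5) = 7.08106
g_1 = m₃ / m₂^(3/2) = 1.96875 / 7.08106 ≈ 0.2780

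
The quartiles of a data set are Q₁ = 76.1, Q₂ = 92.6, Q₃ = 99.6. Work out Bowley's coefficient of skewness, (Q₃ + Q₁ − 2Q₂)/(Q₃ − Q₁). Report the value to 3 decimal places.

numerator: Q₃ + Q₁ − 2Q₂ = 99.6 + 76.1 − 2×92.6 = -9.5000
denominator: Q₃ − Q₁ = 99.6 − 76.1 = 23.5000
Bowley skewness = -9.5000 / 23.5000 ≈ -0.404

-0.404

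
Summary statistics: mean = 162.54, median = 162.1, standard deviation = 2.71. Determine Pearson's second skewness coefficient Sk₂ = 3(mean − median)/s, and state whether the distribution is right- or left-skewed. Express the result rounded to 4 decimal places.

0.4871, right-skewed

Sk₂ = 3(162.54 − 162.1) / 2.71 = 3 × 0.4400 / 2.71
    = 1.3200 / 2.71 ≈ 0.4871
Sk₂ > 0 ⇒ mean > median ⇒ right-skewed (positive skew).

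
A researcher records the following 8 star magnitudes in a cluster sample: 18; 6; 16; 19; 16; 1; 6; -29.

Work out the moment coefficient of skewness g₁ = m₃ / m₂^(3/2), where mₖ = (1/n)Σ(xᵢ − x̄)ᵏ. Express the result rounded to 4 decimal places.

-1.5469

x̄ = (18 + 6 + 16 + 19 + 16 + 1 + 6 - 29) / 8 = 6.6250
deviations (xᵢ − x̄): 11.3750, -0.6250, 9.3750, 12.3750, 9.3750, -5.6250, -0.6250, -35.6250
Σ(xᵢ − x̄)² = 1759.8750 ⇒ m₂ = 1759.8750/8 = 219.98438
Σ(xᵢ − x̄)³ = -40376.7188 ⇒ m₃ = -40376.7188/8 = -5047.08984
m₂^(3/2) = 219.98438^(1.5) = 3262.77971
g₁ = m₃ / m₂^(3/2) = -5047.08984 / 3262.77971 ≈ -1.5469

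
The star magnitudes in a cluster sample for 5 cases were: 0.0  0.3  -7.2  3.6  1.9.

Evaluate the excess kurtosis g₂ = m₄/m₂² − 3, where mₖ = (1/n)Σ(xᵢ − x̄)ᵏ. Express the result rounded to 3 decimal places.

-0.260

x̄ = -0.2800
Σ(xᵢ − x̄)² = 68.1080 ⇒ m₂ = 13.62160
Σ(xᵢ − x̄)⁴ = 2542.4469 ⇒ m₄ = 508.48938
m₂² = 185.54799
g₂ = m₄/m₂² − 3 = 2.74047 − 3 ≈ -0.260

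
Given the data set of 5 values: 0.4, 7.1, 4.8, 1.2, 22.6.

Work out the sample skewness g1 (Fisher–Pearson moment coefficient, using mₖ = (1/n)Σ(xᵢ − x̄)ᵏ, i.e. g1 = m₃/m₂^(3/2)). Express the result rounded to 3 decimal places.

1.178

x̄ = (0.4 + 7.1 + 4.8 + 1.2 + 22.6) / 5 = 7.2200
deviations (xᵢ − x̄): -6.8200, -0.1200, -2.4200, -6.0200, 15.3800
Σ(xᵢ − x̄)² = 325.1680 ⇒ m₂ = 325.1680/5 = 65.03360
Σ(xᵢ − x̄)³ = 3088.4969 ⇒ m₃ = 3088.4969/5 = 617.69938
m₂^(3/2) = 65.03360^(1.5) = 524.45314
g1 = m₃ / m₂^(3/2) = 617.69938 / 524.45314 ≈ 1.178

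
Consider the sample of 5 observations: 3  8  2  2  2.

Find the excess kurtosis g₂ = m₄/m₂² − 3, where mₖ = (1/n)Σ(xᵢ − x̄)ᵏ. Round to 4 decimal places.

0.1040

x̄ = 3.4000
Σ(xᵢ − x̄)² = 27.2000 ⇒ m₂ = 5.44000
Σ(xᵢ − x̄)⁴ = 459.2960 ⇒ m₄ = 91.85920
m₂² = 29.59360
g₂ = m₄/m₂² − 3 = 3.10402 − 3 ≈ 0.1040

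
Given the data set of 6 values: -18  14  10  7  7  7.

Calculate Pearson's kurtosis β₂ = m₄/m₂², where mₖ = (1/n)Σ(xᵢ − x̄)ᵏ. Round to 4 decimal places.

x̄ = 4.5000
Σ(xᵢ − x̄)² = 645.5000 ⇒ m₂ = 107.58333
Σ(xᵢ − x̄)⁴ = 265466.3750 ⇒ m₄ = 44244.39583
m₂² = 11574.17361
β₂ = m₄/m₂² = 44244.39583 / 11574.17361 ≈ 3.8227

3.8227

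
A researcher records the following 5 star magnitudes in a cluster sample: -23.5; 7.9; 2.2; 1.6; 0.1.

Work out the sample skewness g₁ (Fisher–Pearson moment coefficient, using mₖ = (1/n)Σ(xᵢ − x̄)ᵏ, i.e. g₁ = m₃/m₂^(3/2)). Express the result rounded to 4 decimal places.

-1.2692

x̄ = (-23.5 + 7.9 + 2.2 + 1.6 + 0.1) / 5 = -2.3400
deviations (xᵢ − x̄): -21.1600, 10.2400, 4.5400, 3.9400, 2.4400
Σ(xᵢ − x̄)² = 594.6920 ⇒ m₂ = 594.6920/5 = 118.93840
Σ(xᵢ − x̄)³ = -8231.2886 ⇒ m₃ = -8231.2886/5 = -1646.25773
m₂^(3/2) = 118.93840^(1.5) = 1297.12891
g₁ = m₃ / m₂^(3/2) = -1646.25773 / 1297.12891 ≈ -1.2692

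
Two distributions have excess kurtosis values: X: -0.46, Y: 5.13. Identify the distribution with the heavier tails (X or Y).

Y

Higher excess kurtosis ⇒ heavier tails relative to the normal distribution.
-0.46 vs 5.13: the larger is 5.13, so Y has heavier tails. (Y is leptokurtic — heavier-than-normal tails; the other is platykurtic.)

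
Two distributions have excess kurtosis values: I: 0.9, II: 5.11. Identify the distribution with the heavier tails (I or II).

II

Higher excess kurtosis ⇒ heavier tails relative to the normal distribution.
0.9 vs 5.11: the larger is 5.11, so II has heavier tails.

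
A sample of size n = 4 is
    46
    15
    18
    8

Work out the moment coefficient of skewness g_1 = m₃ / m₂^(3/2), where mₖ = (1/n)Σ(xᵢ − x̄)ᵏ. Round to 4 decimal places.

0.9338

x̄ = (46 + 15 + 18 + 8) / 4 = 21.7500
deviations (xᵢ − x̄): 24.2500, -6.7500, -3.7500, -13.7500
Σ(xᵢ − x̄)² = 836.7500 ⇒ m₂ = 836.7500/4 = 209.18750
Σ(xᵢ − x̄)³ = 11300.6250 ⇒ m₃ = 11300.6250/4 = 2825.15625
m₂^(3/2) = 209.18750^(1.5) = 3025.54485
g_1 = m₃ / m₂^(3/2) = 2825.15625 / 3025.54485 ≈ 0.9338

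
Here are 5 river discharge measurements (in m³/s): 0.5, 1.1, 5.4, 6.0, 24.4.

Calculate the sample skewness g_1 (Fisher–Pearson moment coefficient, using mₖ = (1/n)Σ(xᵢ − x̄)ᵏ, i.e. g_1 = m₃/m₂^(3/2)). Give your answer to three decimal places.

x̄ = (0.5 + 1.1 + 5.4 + 6.0 + 24.4) / 5 = 7.4800
deviations (xᵢ − x̄): -6.9800, -6.3800, -2.0800, -1.4800, 16.9200
Σ(xᵢ − x̄)² = 382.2280 ⇒ m₂ = 382.2280/5 = 76.44560
Σ(xᵢ − x̄)³ = 4231.9627 ⇒ m₃ = 4231.9627/5 = 846.39254
m₂^(3/2) = 76.44560^(1.5) = 668.38815
g_1 = m₃ / m₂^(3/2) = 846.39254 / 668.38815 ≈ 1.266

1.266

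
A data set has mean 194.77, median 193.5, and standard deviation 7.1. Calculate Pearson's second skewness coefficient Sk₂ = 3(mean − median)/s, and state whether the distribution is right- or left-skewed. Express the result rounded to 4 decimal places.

Sk₂ = 3(194.77 − 193.5) / 7.1 = 3 × 1.2700 / 7.1
    = 3.8100 / 7.1 ≈ 0.5366
Sk₂ > 0 ⇒ mean > median ⇒ right-skewed (positive skew).

0.5366, right-skewed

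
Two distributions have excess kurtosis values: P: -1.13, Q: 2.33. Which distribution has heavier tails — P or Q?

Higher excess kurtosis ⇒ heavier tails relative to the normal distribution.
-1.13 vs 2.33: the larger is 2.33, so Q has heavier tails. (Q is leptokurtic — heavier-than-normal tails; the other is platykurtic.)

Q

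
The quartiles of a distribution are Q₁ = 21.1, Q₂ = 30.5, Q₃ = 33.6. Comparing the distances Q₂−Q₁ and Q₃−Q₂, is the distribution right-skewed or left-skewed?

Q₂ − Q₁ = 9.4;  Q₃ − Q₂ = 3.1
Q₂ − Q₁ > Q₃ − Q₂ ⇒ the lower half is more spread out ⇒ left-skewed.

left-skewed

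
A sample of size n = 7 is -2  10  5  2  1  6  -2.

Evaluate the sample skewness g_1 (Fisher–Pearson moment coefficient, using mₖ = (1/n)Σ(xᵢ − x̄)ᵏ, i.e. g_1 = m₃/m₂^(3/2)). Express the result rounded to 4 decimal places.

x̄ = (-2 + 10 + 5 + 2 + 1 + 6 - 2) / 7 = 2.8571
deviations (xᵢ − x̄): -4.8571, 7.1429, 2.1429, -0.8571, -1.8571, 3.1429, -4.8571
Σ(xᵢ − x̄)² = 116.8571 ⇒ m₂ = 116.8571/7 = 16.69388
Σ(xᵢ − x̄)³ = 169.1020 ⇒ m₃ = 169.1020/7 = 24.15743
m₂^(3/2) = 16.69388^(1.5) = 68.20808
g_1 = m₃ / m₂^(3/2) = 24.15743 / 68.20808 ≈ 0.3542

0.3542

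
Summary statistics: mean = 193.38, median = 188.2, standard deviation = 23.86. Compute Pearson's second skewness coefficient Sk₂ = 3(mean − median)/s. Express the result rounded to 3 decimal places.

Sk₂ = 3(193.38 − 188.2) / 23.86 = 3 × 5.1800 / 23.86
    = 15.5400 / 23.86 ≈ 0.651

0.651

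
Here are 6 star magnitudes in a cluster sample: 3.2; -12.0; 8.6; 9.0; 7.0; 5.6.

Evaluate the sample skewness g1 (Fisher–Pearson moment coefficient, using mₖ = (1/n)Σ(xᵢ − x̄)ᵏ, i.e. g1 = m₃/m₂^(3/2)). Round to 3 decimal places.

-1.518

x̄ = (3.2 - 12.0 + 8.6 + 9.0 + 7.0 + 5.6) / 6 = 3.5667
deviations (xᵢ − x̄): -0.3667, -15.5667, 5.0333, 5.4333, 3.4333, 2.0333
Σ(xᵢ − x̄)² = 313.2333 ⇒ m₂ = 313.2333/6 = 52.20556
Σ(xᵢ − x̄)³ = -3435.3884 ⇒ m₃ = -3435.3884/6 = -572.56474
m₂^(3/2) = 52.20556^(1.5) = 377.20295
g1 = m₃ / m₂^(3/2) = -572.56474 / 377.20295 ≈ -1.518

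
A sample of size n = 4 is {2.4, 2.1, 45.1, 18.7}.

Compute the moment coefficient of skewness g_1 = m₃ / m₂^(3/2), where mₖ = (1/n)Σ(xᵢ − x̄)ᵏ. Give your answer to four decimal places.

0.7205

x̄ = (2.4 + 2.1 + 45.1 + 18.7) / 4 = 17.0750
deviations (xᵢ − x̄): -14.6750, -14.9750, 28.0250, 1.6250
Σ(xᵢ − x̄)² = 1227.6475 ⇒ m₂ = 1227.6475/4 = 306.91188
Σ(xᵢ − x̄)³ = 15496.6466 ⇒ m₃ = 15496.6466/4 = 3874.16166
m₂^(3/2) = 306.91188^(1.5) = 5376.75860
g_1 = m₃ / m₂^(3/2) = 3874.16166 / 5376.75860 ≈ 0.7205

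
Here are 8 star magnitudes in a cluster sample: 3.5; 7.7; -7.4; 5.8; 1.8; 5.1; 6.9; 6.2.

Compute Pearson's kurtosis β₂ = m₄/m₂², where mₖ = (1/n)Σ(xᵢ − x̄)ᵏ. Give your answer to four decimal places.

x̄ = 3.7000
Σ(xᵢ − x̄)² = 165.7200 ⇒ m₂ = 20.71500
Σ(xᵢ − x̄)⁴ = 15616.9476 ⇒ m₄ = 1952.11845
m₂² = 429.11123
β₂ = m₄/m₂² = 1952.11845 / 429.11123 ≈ 4.5492

4.5492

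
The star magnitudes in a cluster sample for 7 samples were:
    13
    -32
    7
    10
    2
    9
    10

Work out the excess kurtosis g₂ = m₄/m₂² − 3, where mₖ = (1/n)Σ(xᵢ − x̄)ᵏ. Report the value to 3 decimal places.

1.730

x̄ = 2.7143
Σ(xᵢ − x̄)² = 1475.4286 ⇒ m₂ = 210.77551
Σ(xᵢ − x̄)⁴ = 1470948.5131 ⇒ m₄ = 210135.50187
m₂² = 44426.31570
g₂ = m₄/m₂² − 3 = 4.72998 − 3 ≈ 1.730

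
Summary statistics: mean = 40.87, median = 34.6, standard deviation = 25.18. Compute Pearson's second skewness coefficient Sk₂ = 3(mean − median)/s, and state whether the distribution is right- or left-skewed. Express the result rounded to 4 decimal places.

0.7470, right-skewed

Sk₂ = 3(40.87 − 34.6) / 25.18 = 3 × 6.2700 / 25.18
    = 18.8100 / 25.18 ≈ 0.7470
Sk₂ > 0 ⇒ mean > median ⇒ right-skewed (positive skew).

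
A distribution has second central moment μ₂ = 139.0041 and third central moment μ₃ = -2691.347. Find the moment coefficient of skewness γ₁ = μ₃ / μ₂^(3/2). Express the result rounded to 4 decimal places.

σ = √μ₂ = √139.0041 = 11.79000
σ³ = μ₂^(3/2) = 1638.85834
γ₁ = μ₃/σ³ = -2691.347 / 1638.85834 ≈ -1.6422

-1.6422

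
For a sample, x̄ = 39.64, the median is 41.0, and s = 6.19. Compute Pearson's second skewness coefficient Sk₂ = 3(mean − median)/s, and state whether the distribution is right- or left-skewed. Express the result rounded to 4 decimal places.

Sk₂ = 3(39.64 − 41.0) / 6.19 = 3 × -1.3600 / 6.19
    = -4.0800 / 6.19 ≈ -0.6591
Sk₂ < 0 ⇒ mean < median ⇒ left-skewed (negative skew).

-0.6591, left-skewed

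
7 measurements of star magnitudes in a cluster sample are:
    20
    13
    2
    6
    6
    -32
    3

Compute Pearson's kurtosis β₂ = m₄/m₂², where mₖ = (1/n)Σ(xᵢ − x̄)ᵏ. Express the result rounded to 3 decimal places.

x̄ = 2.5714
Σ(xᵢ − x̄)² = 1631.7143 ⇒ m₂ = 233.10204
Σ(xᵢ − x̄)⁴ = 1532835.3528 ⇒ m₄ = 218976.47897
m₂² = 54336.56143
β₂ = m₄/m₂² = 218976.47897 / 54336.56143 ≈ 4.030

4.030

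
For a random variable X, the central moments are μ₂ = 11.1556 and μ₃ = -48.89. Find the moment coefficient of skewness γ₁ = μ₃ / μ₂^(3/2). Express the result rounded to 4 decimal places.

σ = √μ₂ = √11.1556 = 3.34000
σ³ = μ₂^(3/2) = 37.25970
γ₁ = μ₃/σ³ = -48.89 / 37.25970 ≈ -1.3121

-1.3121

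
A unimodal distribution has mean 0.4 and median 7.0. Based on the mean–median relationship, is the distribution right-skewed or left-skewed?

left-skewed

mean − median = 0.4 − 7.0 = -6.6
mean < median ⇒ the longer tail is on the left ⇒ left-skewed (negatively skewed).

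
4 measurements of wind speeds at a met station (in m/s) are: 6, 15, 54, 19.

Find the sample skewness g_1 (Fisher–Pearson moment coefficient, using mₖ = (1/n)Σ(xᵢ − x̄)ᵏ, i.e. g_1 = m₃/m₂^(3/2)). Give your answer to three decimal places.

x̄ = (6 + 15 + 54 + 19) / 4 = 23.5000
deviations (xᵢ − x̄): -17.5000, -8.5000, 30.5000, -4.5000
Σ(xᵢ − x̄)² = 1329.0000 ⇒ m₂ = 1329.0000/4 = 332.25000
Σ(xᵢ − x̄)³ = 22308.0000 ⇒ m₃ = 22308.0000/4 = 5577.00000
m₂^(3/2) = 332.25000^(1.5) = 6056.16201
g_1 = m₃ / m₂^(3/2) = 5577.00000 / 6056.16201 ≈ 0.921

0.921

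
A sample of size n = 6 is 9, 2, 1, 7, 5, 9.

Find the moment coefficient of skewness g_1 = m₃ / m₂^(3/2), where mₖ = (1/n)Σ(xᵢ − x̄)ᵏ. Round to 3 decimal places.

x̄ = (9 + 2 + 1 + 7 + 5 + 9) / 6 = 5.5000
deviations (xᵢ − x̄): 3.5000, -3.5000, -4.5000, 1.5000, -0.5000, 3.5000
Σ(xᵢ − x̄)² = 59.5000 ⇒ m₂ = 59.5000/6 = 9.91667
Σ(xᵢ − x̄)³ = -45.0000 ⇒ m₃ = -45.0000/6 = -7.50000
m₂^(3/2) = 9.91667^(1.5) = 31.22832
g_1 = m₃ / m₂^(3/2) = -7.50000 / 31.22832 ≈ -0.240

-0.240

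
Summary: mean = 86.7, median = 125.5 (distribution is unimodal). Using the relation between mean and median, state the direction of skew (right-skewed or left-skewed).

left-skewed

mean − median = 86.7 − 125.5 = -38.8
mean < median ⇒ the longer tail is on the left ⇒ left-skewed (negatively skewed).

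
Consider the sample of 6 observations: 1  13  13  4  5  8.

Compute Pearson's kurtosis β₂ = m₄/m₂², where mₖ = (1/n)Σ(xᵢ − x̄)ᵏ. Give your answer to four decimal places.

1.5587

x̄ = 7.3333
Σ(xᵢ − x̄)² = 121.3333 ⇒ m₂ = 20.22222
Σ(xᵢ − x̄)⁴ = 3824.4444 ⇒ m₄ = 637.40741
m₂² = 408.93827
β₂ = m₄/m₂² = 637.40741 / 408.93827 ≈ 1.5587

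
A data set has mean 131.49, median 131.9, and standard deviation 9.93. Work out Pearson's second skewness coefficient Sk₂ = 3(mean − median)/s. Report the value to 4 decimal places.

Sk₂ = 3(131.49 − 131.9) / 9.93 = 3 × -0.4100 / 9.93
    = -1.2300 / 9.93 ≈ -0.1239

-0.1239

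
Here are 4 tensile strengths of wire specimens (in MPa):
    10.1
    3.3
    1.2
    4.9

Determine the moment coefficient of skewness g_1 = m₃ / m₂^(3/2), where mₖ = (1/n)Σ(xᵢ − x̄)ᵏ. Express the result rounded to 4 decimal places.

x̄ = (10.1 + 3.3 + 1.2 + 4.9) / 4 = 4.8750
deviations (xᵢ − x̄): 5.2250, -1.5750, -3.6750, 0.0250
Σ(xᵢ − x̄)² = 43.2875 ⇒ m₂ = 43.2875/4 = 10.82187
Σ(xᵢ − x̄)³ = 89.1056 ⇒ m₃ = 89.1056/4 = 22.27641
m₂^(3/2) = 10.82187^(1.5) = 35.60031
g_1 = m₃ / m₂^(3/2) = 22.27641 / 35.60031 ≈ 0.6257

0.6257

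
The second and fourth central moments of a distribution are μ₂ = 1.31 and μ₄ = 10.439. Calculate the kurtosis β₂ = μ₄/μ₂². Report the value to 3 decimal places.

6.083

μ₂² = 1.31² = 1.71610
μ₄/μ₂² = 10.439 / 1.71610 = 6.08298
β₂ ≈ 6.083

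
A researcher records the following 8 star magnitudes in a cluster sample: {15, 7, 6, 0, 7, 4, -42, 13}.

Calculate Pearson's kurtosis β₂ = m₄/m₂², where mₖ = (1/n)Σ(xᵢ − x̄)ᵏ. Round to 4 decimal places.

5.3997

x̄ = 1.2500
Σ(xᵢ − x̄)² = 2295.5000 ⇒ m₂ = 286.93750
Σ(xᵢ − x̄)⁴ = 3556564.9063 ⇒ m₄ = 444570.61328
m₂² = 82333.12891
β₂ = m₄/m₂² = 444570.61328 / 82333.12891 ≈ 5.3997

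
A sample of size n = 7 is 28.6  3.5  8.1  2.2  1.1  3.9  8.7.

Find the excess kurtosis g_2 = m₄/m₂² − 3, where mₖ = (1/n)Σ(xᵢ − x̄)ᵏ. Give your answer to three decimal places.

x̄ = 8.0143
Σ(xᵢ − x̄)² = 543.1686 ⇒ m₂ = 77.59551
Σ(xᵢ − x̄)⁴ = 183712.8299 ⇒ m₄ = 26244.68998
m₂² = 6021.06320
g_2 = m₄/m₂² − 3 = 4.35881 − 3 ≈ 1.359

1.359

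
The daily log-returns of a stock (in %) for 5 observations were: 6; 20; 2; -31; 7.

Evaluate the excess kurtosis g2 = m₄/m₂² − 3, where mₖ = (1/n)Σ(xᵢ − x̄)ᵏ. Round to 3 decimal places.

-0.227

x̄ = 0.8000
Σ(xᵢ − x̄)² = 1446.8000 ⇒ m₂ = 289.36000
Σ(xᵢ − x̄)⁴ = 1160712.6560 ⇒ m₄ = 232142.53120
m₂² = 83729.20960
g2 = m₄/m₂² − 3 = 2.77254 − 3 ≈ -0.227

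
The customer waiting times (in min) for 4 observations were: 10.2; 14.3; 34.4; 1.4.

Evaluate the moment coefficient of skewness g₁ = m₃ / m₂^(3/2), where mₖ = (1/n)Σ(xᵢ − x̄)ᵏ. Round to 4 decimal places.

x̄ = (10.2 + 14.3 + 34.4 + 1.4) / 4 = 15.0750
deviations (xᵢ − x̄): -4.8750, -0.7750, 19.3250, -13.6750
Σ(xᵢ − x̄)² = 584.8275 ⇒ m₂ = 584.8275/4 = 146.20688
Σ(xᵢ − x̄)³ = 4543.4051 ⇒ m₃ = 4543.4051/4 = 1135.85128
m₂^(3/2) = 146.20688^(1.5) = 1767.87556
g₁ = m₃ / m₂^(3/2) = 1135.85128 / 1767.87556 ≈ 0.6425

0.6425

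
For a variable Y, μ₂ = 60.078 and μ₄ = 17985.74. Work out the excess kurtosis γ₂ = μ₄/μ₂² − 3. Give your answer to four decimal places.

1.9831

μ₂² = 60.078² = 3609.36608
μ₄/μ₂² = 17985.74 / 3609.36608 = 4.98307
γ₂ = 4.98307 − 3 ≈ 1.9831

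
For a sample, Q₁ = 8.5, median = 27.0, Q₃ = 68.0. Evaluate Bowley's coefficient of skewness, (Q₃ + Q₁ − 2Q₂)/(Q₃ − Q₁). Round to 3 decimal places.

0.378

numerator: Q₃ + Q₁ − 2Q₂ = 68.0 + 8.5 − 2×27.0 = 22.5000
denominator: Q₃ − Q₁ = 68.0 − 8.5 = 59.5000
Bowley skewness = 22.5000 / 59.5000 ≈ 0.378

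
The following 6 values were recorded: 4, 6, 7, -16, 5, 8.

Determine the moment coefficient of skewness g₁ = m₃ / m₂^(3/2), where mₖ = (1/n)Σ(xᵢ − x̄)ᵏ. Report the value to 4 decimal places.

-1.6923

x̄ = (4 + 6 + 7 - 16 + 5 + 8) / 6 = 2.3333
deviations (xᵢ − x̄): 1.6667, 3.6667, 4.6667, -18.3333, 2.6667, 5.6667
Σ(xᵢ − x̄)² = 413.3333 ⇒ m₂ = 413.3333/6 = 68.88889
Σ(xᵢ − x̄)³ = -5805.5556 ⇒ m₃ = -5805.5556/6 = -967.59259
m₂^(3/2) = 68.88889^(1.5) = 571.77317
g₁ = m₃ / m₂^(3/2) = -967.59259 / 571.77317 ≈ -1.6923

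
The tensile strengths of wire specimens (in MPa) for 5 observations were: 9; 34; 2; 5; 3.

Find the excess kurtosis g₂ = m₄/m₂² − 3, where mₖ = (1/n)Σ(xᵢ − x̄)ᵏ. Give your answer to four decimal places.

x̄ = 10.6000
Σ(xᵢ − x̄)² = 713.2000 ⇒ m₂ = 142.64000
Σ(xᵢ − x̄)⁴ = 309618.2560 ⇒ m₄ = 61923.65120
m₂² = 20346.16960
g₂ = m₄/m₂² − 3 = 3.04350 − 3 ≈ 0.0435

0.0435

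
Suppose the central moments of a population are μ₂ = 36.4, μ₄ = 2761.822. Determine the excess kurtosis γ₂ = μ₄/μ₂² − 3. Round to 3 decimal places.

μ₂² = 36.4² = 1324.96000
μ₄/μ₂² = 2761.822 / 1324.96000 = 2.08446
γ₂ = 2.08446 − 3 ≈ -0.916

-0.916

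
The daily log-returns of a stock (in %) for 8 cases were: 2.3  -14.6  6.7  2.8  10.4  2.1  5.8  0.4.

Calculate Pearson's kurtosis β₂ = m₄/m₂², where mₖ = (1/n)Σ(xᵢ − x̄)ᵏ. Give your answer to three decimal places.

x̄ = 1.9875
Σ(xᵢ − x̄)² = 385.9487 ⇒ m₂ = 48.24359
Σ(xᵢ − x̄)⁴ = 81424.5195 ⇒ m₄ = 10178.06493
m₂² = 2327.44434
β₂ = m₄/m₂² = 10178.06493 / 2327.44434 ≈ 4.373

4.373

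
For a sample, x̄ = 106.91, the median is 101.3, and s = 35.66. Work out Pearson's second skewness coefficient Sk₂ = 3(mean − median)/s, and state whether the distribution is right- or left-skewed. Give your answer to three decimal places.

Sk₂ = 3(106.91 − 101.3) / 35.66 = 3 × 5.6100 / 35.66
    = 16.8300 / 35.66 ≈ 0.472
Sk₂ > 0 ⇒ mean > median ⇒ right-skewed (positive skew).

0.472, right-skewed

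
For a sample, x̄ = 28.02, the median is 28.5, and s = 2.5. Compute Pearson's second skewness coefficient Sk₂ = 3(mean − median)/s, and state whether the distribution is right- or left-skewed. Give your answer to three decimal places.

-0.576, left-skewed

Sk₂ = 3(28.02 − 28.5) / 2.5 = 3 × -0.4800 / 2.5
    = -1.4400 / 2.5 ≈ -0.576
Sk₂ < 0 ⇒ mean < median ⇒ left-skewed (negative skew).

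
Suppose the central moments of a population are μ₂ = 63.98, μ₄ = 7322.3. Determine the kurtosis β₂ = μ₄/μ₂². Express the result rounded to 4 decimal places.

1.7888

μ₂² = 63.98² = 4093.44040
μ₄/μ₂² = 7322.3 / 4093.44040 = 1.78879
β₂ ≈ 1.7888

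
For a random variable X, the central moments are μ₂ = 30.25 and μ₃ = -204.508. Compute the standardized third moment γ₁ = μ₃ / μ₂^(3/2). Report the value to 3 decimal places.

σ = √μ₂ = √30.25 = 5.50000
σ³ = μ₂^(3/2) = 166.37500
γ₁ = μ₃/σ³ = -204.508 / 166.37500 ≈ -1.229

-1.229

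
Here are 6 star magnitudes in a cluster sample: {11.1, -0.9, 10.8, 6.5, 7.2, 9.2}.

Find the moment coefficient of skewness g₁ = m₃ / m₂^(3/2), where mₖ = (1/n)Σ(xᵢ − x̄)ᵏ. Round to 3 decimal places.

x̄ = (11.1 - 0.9 + 10.8 + 6.5 + 7.2 + 9.2) / 6 = 7.3167
deviations (xᵢ − x̄): 3.7833, -8.2167, 3.4833, -0.8167, -0.1167, 1.8833
Σ(xᵢ − x̄)² = 98.1883 ⇒ m₂ = 98.1883/6 = 16.36472
Σ(xᵢ − x̄)³ = -452.1844 ⇒ m₃ = -452.1844/6 = -75.36407
m₂^(3/2) = 16.36472^(1.5) = 66.20076
g₁ = m₃ / m₂^(3/2) = -75.36407 / 66.20076 ≈ -1.138

-1.138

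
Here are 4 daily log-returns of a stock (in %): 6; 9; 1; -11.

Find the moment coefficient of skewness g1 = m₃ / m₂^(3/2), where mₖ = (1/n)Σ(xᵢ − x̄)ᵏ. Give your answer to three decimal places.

x̄ = (6 + 9 + 1 - 11) / 4 = 1.2500
deviations (xᵢ − x̄): 4.7500, 7.7500, -0.2500, -12.2500
Σ(xᵢ − x̄)² = 232.7500 ⇒ m₂ = 232.7500/4 = 58.18750
Σ(xᵢ − x̄)³ = -1265.6250 ⇒ m₃ = -1265.6250/4 = -316.40625
m₂^(3/2) = 58.18750^(1.5) = 443.85851
g1 = m₃ / m₂^(3/2) = -316.40625 / 443.85851 ≈ -0.713

-0.713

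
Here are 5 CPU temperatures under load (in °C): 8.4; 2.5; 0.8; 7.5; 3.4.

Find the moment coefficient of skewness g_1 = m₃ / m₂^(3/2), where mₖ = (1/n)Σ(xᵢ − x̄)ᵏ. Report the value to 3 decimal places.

x̄ = (8.4 + 2.5 + 0.8 + 7.5 + 3.4) / 5 = 4.5200
deviations (xᵢ − x̄): 3.8800, -2.0200, -3.7200, 2.9800, -1.1200
Σ(xᵢ − x̄)² = 43.1080 ⇒ m₂ = 43.1080/5 = 8.62160
Σ(xᵢ − x̄)³ = 23.7485 ⇒ m₃ = 23.7485/5 = 4.74970
m₂^(3/2) = 8.62160^(1.5) = 25.31523
g_1 = m₃ / m₂^(3/2) = 4.74970 / 25.31523 ≈ 0.188

0.188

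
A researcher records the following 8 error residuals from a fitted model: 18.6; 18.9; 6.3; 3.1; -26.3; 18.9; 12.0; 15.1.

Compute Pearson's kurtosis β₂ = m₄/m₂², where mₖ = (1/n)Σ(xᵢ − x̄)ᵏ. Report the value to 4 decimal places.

4.5069

x̄ = 8.3250
Σ(xᵢ − x̄)² = 1618.9350 ⇒ m₂ = 202.36688
Σ(xᵢ − x̄)⁴ = 1476548.5292 ⇒ m₄ = 184568.56615
m₂² = 40952.35210
β₂ = m₄/m₂² = 184568.56615 / 40952.35210 ≈ 4.5069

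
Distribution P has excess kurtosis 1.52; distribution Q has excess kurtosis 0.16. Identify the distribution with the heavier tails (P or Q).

Higher excess kurtosis ⇒ heavier tails relative to the normal distribution.
1.52 vs 0.16: the larger is 1.52, so P has heavier tails.

P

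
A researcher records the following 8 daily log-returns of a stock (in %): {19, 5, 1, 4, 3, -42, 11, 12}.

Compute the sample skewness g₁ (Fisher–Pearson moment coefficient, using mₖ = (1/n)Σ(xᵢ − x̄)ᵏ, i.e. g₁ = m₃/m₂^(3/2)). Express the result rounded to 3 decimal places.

x̄ = (19 + 5 + 1 + 4 + 3 - 42 + 11 + 12) / 8 = 1.6250
deviations (xᵢ − x̄): 17.3750, 3.3750, -0.6250, 2.3750, 1.3750, -43.6250, 9.3750, 10.3750
Σ(xᵢ − x̄)² = 2419.8750 ⇒ m₂ = 2419.8750/8 = 302.48438
Σ(xᵢ − x̄)³ = -75784.2188 ⇒ m₃ = -75784.2188/8 = -9473.02734
m₂^(3/2) = 302.48438^(1.5) = 5260.83183
g₁ = m₃ / m₂^(3/2) = -9473.02734 / 5260.83183 ≈ -1.801

-1.801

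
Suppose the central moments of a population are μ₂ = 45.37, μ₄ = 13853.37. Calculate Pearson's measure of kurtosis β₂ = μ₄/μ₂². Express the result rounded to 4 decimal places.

μ₂² = 45.37² = 2058.43690
μ₄/μ₂² = 13853.37 / 2058.43690 = 6.73004
β₂ ≈ 6.7300

6.7300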